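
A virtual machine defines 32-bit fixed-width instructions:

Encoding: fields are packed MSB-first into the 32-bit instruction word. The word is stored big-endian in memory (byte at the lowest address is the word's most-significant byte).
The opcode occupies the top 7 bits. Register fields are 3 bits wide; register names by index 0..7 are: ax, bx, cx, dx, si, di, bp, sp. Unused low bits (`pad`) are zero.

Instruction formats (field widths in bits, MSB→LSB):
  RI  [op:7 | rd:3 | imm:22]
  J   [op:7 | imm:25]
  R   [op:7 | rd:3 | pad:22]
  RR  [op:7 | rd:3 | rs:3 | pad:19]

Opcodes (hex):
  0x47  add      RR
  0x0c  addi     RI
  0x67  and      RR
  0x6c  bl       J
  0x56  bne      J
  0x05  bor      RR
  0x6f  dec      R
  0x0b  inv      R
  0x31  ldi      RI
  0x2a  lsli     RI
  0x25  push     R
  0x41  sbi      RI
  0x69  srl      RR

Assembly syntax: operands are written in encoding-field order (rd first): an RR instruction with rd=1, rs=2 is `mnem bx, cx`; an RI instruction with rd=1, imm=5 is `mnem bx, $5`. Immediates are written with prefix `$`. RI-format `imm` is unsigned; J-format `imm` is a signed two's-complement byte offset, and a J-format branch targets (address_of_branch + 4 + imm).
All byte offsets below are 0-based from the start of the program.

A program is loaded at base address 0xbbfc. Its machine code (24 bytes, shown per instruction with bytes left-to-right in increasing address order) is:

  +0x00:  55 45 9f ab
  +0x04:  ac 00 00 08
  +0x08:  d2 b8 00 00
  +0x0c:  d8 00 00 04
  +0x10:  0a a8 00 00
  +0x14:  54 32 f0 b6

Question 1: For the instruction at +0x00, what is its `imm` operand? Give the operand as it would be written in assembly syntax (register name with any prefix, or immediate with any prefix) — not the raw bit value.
$368555

+0x00: 55 45 9f ab ⇒ word 0x55459fab (big)
  op=0x55459fab>>25=0x2a ⇒ lsli (RI)
  [24:22] rd=5 = di
  [21:0] imm=368555 = $368555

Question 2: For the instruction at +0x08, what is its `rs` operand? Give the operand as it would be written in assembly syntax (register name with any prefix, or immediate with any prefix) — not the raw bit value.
@+08  big-endian(d2 b8 00 00) = 0xd2b80000
  opcode bits[31:25]=0x69: srl/RR
  [24:22] rd=2 = cx
  [21:19] rs=7 = sp

sp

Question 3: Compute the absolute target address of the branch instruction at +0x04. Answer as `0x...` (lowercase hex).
0xbc0c

+0x04: ac 00 00 08 ⇒ word 0xac000008 (big)
  top 7b → 0x56 → bne [J]
  [24:0] imm=8 = $8
  target = base 0xbbfc + off 0x04 + 4 + imm 8 = 0xbc0c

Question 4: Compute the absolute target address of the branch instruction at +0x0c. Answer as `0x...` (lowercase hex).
0xbc10

[0c] d8 00 00 04 → 0xd8000004
  top 7b → 0x6c → bl [J]
  imm@[24:0]=0x4 ⇒ $4
  target = base 0xbbfc + off 0x0c + 4 + imm 4 = 0xbc10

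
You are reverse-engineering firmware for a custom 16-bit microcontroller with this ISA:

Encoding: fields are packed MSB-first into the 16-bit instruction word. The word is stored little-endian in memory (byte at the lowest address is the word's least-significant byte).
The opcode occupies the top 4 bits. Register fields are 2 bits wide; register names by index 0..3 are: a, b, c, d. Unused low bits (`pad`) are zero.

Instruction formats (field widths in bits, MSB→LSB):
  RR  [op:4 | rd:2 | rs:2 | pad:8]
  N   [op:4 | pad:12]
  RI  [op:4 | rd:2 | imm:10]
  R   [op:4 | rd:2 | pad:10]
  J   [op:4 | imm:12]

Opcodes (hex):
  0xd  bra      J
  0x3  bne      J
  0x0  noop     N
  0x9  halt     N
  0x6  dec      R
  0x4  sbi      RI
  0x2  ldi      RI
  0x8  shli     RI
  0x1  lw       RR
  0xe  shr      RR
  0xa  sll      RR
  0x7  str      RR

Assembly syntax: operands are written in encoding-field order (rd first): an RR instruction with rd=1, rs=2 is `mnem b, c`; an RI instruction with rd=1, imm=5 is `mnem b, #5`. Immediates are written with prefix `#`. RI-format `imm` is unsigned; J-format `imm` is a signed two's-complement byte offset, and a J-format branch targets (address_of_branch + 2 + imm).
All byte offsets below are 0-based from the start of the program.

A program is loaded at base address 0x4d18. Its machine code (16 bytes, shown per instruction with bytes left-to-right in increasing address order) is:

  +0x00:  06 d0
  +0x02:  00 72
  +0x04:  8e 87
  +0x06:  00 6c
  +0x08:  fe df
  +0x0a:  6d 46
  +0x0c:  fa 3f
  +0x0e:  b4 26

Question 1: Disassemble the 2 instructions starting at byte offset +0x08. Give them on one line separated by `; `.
[08] fe df → 0xdffe
  opcode bits[15:12]=0xd: bra/J
  [11:0] imm=4094 (s12→-2) = #-2
[0a] 6d 46 → 0x466d
  opcode bits[15:12]=0x4: sbi/RI
  [11:10] rd=1 = b
  [9:0] imm=621 = #621

bra #-2; sbi b, #621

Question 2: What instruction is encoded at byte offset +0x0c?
off 0x0c: read fa 3f as little → 0x3ffa
  top 4b → 0x3 → bne [J]
  imm@[11:0]=0xffa (s12→-6) ⇒ #-6

bne #-6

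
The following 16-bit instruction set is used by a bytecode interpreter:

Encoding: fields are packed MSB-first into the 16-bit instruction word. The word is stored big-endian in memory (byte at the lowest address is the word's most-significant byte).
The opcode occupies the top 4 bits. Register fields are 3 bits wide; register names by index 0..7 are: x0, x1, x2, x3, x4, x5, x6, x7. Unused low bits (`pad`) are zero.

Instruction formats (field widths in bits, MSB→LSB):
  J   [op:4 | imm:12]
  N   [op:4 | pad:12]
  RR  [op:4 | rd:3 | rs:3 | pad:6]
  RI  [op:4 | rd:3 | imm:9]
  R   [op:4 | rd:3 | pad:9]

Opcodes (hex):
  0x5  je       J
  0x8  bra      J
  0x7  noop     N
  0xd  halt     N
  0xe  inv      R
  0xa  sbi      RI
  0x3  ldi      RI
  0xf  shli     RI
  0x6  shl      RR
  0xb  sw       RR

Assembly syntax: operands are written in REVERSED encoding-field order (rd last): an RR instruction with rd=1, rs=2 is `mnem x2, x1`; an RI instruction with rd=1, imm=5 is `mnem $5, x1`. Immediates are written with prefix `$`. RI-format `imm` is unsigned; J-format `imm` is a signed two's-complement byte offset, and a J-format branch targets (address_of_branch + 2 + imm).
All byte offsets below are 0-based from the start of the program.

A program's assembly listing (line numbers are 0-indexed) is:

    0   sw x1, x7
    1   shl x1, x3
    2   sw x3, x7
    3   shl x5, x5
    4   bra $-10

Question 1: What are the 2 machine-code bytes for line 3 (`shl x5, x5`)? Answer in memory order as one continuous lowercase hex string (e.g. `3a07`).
3. shl fields op=0x6:4|rd=5:3|rs=5:3|pad=0:6 → word 6b40h → 6b 40

6b40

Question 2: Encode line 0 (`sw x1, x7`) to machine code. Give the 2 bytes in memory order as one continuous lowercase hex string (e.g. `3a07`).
0. sw fields op=0xb:4|rd=7:3|rs=1:3|pad=0:6 → word be40h → be 40

be40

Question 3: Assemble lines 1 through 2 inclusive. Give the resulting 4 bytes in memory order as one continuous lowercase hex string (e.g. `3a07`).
L1: shl op=0x6:4|rd=3:3|rs=1:3|pad=0:6 ⇒ 0x6640 ⇒ big 66 40
L2: sw op=0xb:4|rd=7:3|rs=3:3|pad=0:6 ⇒ 0xbec0 ⇒ big be c0

6640bec0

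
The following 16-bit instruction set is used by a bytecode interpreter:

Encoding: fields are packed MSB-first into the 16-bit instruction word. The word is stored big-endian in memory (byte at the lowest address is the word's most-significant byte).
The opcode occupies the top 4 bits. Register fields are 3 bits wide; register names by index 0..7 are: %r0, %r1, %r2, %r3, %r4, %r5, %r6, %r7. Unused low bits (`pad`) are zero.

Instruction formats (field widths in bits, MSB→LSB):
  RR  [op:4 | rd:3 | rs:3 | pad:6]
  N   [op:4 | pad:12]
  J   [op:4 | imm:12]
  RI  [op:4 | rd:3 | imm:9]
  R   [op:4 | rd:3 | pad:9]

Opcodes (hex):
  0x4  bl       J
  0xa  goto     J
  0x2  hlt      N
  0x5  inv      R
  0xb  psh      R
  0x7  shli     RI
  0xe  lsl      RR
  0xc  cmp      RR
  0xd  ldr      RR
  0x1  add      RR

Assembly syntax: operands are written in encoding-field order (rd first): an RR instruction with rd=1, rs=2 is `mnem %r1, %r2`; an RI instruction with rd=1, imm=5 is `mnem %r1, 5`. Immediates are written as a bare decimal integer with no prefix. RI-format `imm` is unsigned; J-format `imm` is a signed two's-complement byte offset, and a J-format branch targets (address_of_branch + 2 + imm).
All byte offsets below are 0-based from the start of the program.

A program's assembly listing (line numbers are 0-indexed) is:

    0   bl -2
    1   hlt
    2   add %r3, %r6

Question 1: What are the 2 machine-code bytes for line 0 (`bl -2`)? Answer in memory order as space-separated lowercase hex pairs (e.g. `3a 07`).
L0: bl op=0x4:4|imm=-2:12 ⇒ 0x4ffe ⇒ big 4f fe

4f fe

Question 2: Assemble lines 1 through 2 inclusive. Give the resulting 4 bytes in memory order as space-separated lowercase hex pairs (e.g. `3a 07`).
20 00 17 80

1. hlt fields op=0x2:4|pad=0:12 → word 2000h → 20 00
2. add fields op=0x1:4|rd=3:3|rs=6:3|pad=0:6 → word 1780h → 17 80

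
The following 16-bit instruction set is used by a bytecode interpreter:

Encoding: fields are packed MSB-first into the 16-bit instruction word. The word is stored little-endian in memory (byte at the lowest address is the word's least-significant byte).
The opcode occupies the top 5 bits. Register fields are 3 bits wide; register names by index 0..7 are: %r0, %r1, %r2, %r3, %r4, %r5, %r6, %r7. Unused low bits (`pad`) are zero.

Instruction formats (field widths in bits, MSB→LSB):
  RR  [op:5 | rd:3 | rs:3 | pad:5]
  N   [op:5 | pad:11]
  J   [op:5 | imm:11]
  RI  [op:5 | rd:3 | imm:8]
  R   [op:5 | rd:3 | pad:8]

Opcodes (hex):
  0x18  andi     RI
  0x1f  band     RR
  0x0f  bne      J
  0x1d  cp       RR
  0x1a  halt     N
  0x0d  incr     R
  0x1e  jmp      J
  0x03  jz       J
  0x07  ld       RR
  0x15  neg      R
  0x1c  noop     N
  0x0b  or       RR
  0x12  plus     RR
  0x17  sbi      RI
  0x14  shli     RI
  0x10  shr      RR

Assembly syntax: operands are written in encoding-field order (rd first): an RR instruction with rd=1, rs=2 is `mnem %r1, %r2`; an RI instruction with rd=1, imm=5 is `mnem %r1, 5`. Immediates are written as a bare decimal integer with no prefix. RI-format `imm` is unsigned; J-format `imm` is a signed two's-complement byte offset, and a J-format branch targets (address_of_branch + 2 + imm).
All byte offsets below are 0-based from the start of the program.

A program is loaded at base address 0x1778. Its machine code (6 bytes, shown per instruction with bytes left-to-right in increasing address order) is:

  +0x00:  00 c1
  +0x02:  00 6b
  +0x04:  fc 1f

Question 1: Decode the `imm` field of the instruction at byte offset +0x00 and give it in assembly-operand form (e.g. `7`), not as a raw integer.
off 0x00: read 00 c1 as little → 0xc100
  op=0xc100>>11=0x18 ⇒ andi (RI)
  rd: (w>>8)&0x7=0x1 → %r1
  imm: (w>>0)&0xff=0x0 → 0

0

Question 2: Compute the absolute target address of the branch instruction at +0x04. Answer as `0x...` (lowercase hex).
0x177a

@+04  little-endian(fc 1f) = 0x1ffc
  op=0x1ffc>>11=0x3 ⇒ jz (J)
  imm: (w>>0)&0x7ff=0x7fc (s11→-4) → -4
  target = base 0x1778 + off 0x04 + 2 + imm -4 = 0x177a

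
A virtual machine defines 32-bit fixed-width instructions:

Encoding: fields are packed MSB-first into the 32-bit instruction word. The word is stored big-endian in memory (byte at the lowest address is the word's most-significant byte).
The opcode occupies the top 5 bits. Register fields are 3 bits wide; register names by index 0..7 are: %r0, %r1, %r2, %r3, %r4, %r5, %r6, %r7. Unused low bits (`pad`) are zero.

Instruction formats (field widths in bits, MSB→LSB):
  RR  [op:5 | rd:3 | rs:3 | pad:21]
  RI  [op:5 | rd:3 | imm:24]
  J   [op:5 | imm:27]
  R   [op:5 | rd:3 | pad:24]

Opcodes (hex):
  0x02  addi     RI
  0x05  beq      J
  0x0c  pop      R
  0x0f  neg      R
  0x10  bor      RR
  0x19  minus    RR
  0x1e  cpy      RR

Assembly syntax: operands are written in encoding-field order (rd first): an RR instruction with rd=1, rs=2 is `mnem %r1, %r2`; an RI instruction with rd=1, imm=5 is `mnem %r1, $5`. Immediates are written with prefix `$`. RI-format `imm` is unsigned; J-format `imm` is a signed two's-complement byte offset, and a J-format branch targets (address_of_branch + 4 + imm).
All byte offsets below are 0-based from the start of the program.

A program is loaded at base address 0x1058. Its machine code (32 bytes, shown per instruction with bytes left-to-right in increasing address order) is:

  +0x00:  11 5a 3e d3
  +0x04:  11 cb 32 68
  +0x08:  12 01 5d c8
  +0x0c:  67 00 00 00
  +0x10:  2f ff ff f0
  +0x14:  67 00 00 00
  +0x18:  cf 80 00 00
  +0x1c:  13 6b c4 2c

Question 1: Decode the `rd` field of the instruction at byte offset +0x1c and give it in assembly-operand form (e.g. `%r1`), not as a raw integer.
%r3

[1c] 13 6b c4 2c → 0x136bc42c
  op=0x136bc42c>>27=0x2 ⇒ addi (RI)
  [26:24] rd=3 = %r3
  [23:0] imm=7062572 = $7062572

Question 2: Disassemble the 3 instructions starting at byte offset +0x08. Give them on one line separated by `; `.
off 0x08: read 12 01 5d c8 as big → 0x12015dc8
  top 5b → 0x2 → addi [RI]
  rd: (w>>24)&0x7=0x2 → %r2
  imm: (w>>0)&0xffffff=0x15dc8 → $89544
off 0x0c: read 67 00 00 00 as big → 0x67000000
  top 5b → 0xc → pop [R]
  rd: (w>>24)&0x7=0x7 → %r7
off 0x10: read 2f ff ff f0 as big → 0x2ffffff0
  top 5b → 0x5 → beq [J]
  imm: (w>>0)&0x7ffffff=0x7fffff0 (s27→-16) → $-16

addi %r2, $89544; pop %r7; beq $-16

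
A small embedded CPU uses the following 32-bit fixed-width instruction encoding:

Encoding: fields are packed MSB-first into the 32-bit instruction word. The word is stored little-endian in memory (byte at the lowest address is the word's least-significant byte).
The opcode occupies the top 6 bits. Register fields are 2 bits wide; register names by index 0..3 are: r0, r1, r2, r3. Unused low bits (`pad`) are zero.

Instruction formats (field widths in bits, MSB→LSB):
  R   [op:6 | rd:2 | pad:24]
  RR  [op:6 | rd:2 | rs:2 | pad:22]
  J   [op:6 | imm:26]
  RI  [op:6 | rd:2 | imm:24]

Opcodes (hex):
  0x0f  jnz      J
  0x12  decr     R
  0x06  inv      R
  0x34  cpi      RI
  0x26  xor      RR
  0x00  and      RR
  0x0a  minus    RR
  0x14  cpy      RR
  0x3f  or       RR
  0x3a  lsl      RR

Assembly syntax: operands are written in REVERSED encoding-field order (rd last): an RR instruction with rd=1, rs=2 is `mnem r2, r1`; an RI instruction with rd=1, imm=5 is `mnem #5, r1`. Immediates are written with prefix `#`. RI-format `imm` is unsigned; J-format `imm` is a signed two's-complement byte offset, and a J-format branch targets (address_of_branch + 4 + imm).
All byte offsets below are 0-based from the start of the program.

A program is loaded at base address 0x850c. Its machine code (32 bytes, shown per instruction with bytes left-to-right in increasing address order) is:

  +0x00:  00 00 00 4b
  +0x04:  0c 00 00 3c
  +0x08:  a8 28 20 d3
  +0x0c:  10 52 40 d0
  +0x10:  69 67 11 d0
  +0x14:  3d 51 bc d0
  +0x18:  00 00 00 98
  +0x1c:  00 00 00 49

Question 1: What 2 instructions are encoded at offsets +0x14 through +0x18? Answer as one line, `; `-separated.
+0x14: 3d 51 bc d0 ⇒ word 0xd0bc513d (little)
  opcode bits[31:26]=0x34: cpi/RI
  [25:24] rd=0 = r0
  [23:0] imm=12341565 = #12341565
+0x18: 00 00 00 98 ⇒ word 0x98000000 (little)
  opcode bits[31:26]=0x26: xor/RR
  [25:24] rd=0 = r0
  [23:22] rs=0 = r0

cpi #12341565, r0; xor r0, r0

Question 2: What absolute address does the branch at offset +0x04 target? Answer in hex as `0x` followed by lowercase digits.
0x8520

off 0x04: read 0c 00 00 3c as little → 0x3c00000c
  op=0x3c00000c>>26=0xf ⇒ jnz (J)
  [25:0] imm=12 = #12
  target = base 0x850c + off 0x04 + 4 + imm 12 = 0x8520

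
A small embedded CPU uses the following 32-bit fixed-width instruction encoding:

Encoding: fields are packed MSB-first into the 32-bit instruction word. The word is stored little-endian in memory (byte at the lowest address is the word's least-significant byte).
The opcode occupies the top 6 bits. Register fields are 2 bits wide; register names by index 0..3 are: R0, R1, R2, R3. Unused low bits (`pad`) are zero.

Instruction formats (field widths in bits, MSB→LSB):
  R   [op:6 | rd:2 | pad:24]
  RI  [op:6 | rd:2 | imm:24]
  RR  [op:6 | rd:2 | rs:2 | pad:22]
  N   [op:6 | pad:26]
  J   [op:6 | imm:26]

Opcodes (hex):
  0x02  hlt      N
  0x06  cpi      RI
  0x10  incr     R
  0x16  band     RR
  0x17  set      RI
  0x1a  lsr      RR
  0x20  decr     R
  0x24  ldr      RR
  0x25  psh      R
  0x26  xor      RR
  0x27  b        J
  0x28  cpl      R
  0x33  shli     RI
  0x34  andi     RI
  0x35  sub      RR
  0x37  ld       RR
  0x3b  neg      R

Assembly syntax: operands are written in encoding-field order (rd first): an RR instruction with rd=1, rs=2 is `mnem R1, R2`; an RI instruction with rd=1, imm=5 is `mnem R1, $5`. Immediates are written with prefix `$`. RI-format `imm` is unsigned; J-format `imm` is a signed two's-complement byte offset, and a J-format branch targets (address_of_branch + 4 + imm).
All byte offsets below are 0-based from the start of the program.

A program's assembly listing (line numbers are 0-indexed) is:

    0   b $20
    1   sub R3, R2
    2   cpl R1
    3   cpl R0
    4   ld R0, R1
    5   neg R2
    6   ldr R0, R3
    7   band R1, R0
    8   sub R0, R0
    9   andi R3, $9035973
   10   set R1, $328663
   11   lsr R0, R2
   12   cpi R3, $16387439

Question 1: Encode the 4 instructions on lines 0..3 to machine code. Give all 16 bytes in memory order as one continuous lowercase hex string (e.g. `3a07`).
0. b fields op=0x27:6|imm=20:26 → word 9c000014h → 14 00 00 9c
1. sub fields op=0x35:6|rd=3:2|rs=2:2|pad=0:22 → word d7800000h → 00 00 80 d7
2. cpl fields op=0x28:6|rd=1:2|pad=0:24 → word a1000000h → 00 00 00 a1
3. cpl fields op=0x28:6|rd=0:2|pad=0:24 → word a0000000h → 00 00 00 a0

1400009c000080d7000000a1000000a0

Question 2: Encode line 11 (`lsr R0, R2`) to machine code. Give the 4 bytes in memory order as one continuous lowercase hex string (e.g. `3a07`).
00008068

L11: lsr op=0x1a:6|rd=0:2|rs=2:2|pad=0:22 ⇒ 0x68800000 ⇒ little 00 00 80 68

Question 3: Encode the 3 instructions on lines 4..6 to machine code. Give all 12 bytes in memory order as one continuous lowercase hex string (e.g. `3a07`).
4. ld fields op=0x37:6|rd=0:2|rs=1:2|pad=0:22 → word dc400000h → 00 00 40 dc
5. neg fields op=0x3b:6|rd=2:2|pad=0:24 → word ee000000h → 00 00 00 ee
6. ldr fields op=0x24:6|rd=0:2|rs=3:2|pad=0:22 → word 90c00000h → 00 00 c0 90

000040dc000000ee0000c090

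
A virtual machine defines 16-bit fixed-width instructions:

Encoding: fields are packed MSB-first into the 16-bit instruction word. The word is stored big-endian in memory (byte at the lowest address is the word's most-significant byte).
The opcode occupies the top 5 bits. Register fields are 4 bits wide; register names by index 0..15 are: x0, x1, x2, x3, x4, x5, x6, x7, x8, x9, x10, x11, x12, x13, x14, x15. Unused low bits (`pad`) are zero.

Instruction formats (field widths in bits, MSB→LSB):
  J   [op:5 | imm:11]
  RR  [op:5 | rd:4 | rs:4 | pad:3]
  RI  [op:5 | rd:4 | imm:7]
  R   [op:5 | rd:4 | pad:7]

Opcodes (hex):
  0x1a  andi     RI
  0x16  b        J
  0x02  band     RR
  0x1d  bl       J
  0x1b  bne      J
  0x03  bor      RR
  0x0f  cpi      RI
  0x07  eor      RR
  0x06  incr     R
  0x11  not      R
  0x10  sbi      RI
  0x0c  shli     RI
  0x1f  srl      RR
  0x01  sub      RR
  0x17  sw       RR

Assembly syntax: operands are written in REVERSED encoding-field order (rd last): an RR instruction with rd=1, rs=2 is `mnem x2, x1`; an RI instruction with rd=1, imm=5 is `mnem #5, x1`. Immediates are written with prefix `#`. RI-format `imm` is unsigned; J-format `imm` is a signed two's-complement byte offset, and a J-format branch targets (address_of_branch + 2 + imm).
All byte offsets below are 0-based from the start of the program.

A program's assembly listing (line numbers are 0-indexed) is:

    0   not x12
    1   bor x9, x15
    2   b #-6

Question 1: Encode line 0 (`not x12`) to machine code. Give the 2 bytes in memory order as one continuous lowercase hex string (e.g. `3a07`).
8e00

0. not fields op=0x11:5|rd=12:4|pad=0:7 → word 8e00h → 8e 00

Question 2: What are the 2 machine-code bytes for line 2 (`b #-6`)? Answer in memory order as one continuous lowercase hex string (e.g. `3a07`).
2. b fields op=0x16:5|imm=-6:11 → word b7fah → b7 fa

b7fa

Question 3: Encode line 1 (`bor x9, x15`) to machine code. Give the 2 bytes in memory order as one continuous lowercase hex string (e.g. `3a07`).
line 1 (bor): pack op=0x3:5|rd=15:4|rs=9:4|pad=0:3 = 0x1fc8; big→ 1f c8

1fc8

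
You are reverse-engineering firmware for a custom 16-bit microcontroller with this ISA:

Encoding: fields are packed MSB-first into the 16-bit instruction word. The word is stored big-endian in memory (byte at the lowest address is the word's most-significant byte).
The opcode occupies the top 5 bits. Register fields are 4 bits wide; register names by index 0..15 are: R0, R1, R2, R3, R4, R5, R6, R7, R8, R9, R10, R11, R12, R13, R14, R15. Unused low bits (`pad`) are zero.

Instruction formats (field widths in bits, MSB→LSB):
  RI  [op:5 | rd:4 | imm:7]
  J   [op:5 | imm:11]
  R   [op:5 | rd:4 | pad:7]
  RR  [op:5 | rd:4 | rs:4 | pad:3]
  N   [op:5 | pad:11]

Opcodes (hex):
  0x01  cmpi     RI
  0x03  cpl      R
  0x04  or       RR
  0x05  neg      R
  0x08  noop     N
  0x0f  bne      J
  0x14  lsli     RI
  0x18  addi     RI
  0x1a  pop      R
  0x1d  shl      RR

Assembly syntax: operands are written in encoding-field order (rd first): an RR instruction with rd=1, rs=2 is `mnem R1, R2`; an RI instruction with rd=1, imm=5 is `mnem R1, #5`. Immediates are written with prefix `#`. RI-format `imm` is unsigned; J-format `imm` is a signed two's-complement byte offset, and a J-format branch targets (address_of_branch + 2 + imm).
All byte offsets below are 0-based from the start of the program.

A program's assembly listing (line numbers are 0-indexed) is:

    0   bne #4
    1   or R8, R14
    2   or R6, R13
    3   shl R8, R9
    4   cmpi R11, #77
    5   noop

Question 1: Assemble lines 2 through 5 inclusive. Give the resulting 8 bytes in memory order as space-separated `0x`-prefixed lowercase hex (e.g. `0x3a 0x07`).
0x23 0x68 0xec 0x48 0x0d 0xcd 0x40 0x00

line 2 (or): pack op=0x4:5|rd=6:4|rs=13:4|pad=0:3 = 0x2368; big→ 23 68
line 3 (shl): pack op=0x1d:5|rd=8:4|rs=9:4|pad=0:3 = 0xec48; big→ ec 48
line 4 (cmpi): pack op=0x1:5|rd=11:4|imm=77:7 = 0x0dcd; big→ 0d cd
line 5 (noop): pack op=0x8:5|pad=0:11 = 0x4000; big→ 40 00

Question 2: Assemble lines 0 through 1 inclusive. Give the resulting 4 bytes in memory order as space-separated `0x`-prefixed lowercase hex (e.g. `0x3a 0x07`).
line 0 (bne): pack op=0xf:5|imm=4:11 = 0x7804; big→ 78 04
line 1 (or): pack op=0x4:5|rd=8:4|rs=14:4|pad=0:3 = 0x2470; big→ 24 70

0x78 0x04 0x24 0x70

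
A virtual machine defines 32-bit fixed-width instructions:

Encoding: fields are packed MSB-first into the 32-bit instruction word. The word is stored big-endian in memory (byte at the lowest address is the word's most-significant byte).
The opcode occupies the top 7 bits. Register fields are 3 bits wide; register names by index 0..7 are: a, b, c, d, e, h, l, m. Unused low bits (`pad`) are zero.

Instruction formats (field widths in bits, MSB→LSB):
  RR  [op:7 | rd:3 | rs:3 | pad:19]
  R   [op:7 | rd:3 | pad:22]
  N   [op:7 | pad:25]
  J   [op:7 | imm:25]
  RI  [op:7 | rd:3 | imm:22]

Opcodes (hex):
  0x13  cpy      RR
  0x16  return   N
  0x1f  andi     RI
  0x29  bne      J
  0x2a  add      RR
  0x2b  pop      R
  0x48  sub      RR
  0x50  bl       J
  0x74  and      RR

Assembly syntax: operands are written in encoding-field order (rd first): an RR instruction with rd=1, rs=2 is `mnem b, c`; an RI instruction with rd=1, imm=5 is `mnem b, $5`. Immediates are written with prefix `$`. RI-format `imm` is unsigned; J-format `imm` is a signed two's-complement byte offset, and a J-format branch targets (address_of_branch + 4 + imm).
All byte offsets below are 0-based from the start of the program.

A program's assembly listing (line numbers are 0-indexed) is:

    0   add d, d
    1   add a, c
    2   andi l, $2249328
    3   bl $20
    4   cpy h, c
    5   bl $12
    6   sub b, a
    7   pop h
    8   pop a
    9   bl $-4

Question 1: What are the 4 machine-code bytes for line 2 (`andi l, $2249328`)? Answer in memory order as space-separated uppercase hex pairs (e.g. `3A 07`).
3F A2 52 70

2. andi fields op=0x1f:7|rd=6:3|imm=2249328:22 → word 3fa25270h → 3f a2 52 70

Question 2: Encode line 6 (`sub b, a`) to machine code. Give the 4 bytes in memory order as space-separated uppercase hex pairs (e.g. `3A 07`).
90 40 00 00

line 6 (sub): pack op=0x48:7|rd=1:3|rs=0:3|pad=0:19 = 0x90400000; big→ 90 40 00 00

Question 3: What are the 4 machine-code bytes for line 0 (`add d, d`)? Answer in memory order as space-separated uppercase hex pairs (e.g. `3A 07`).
54 D8 00 00

0. add fields op=0x2a:7|rd=3:3|rs=3:3|pad=0:19 → word 54d80000h → 54 d8 00 00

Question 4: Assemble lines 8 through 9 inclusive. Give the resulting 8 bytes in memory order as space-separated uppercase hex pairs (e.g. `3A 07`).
56 00 00 00 A1 FF FF FC

line 8 (pop): pack op=0x2b:7|rd=0:3|pad=0:22 = 0x56000000; big→ 56 00 00 00
line 9 (bl): pack op=0x50:7|imm=-4:25 = 0xa1fffffc; big→ a1 ff ff fc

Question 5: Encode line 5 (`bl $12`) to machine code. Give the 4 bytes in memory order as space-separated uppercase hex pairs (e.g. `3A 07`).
A0 00 00 0C

L5: bl op=0x50:7|imm=12:25 ⇒ 0xa000000c ⇒ big a0 00 00 0c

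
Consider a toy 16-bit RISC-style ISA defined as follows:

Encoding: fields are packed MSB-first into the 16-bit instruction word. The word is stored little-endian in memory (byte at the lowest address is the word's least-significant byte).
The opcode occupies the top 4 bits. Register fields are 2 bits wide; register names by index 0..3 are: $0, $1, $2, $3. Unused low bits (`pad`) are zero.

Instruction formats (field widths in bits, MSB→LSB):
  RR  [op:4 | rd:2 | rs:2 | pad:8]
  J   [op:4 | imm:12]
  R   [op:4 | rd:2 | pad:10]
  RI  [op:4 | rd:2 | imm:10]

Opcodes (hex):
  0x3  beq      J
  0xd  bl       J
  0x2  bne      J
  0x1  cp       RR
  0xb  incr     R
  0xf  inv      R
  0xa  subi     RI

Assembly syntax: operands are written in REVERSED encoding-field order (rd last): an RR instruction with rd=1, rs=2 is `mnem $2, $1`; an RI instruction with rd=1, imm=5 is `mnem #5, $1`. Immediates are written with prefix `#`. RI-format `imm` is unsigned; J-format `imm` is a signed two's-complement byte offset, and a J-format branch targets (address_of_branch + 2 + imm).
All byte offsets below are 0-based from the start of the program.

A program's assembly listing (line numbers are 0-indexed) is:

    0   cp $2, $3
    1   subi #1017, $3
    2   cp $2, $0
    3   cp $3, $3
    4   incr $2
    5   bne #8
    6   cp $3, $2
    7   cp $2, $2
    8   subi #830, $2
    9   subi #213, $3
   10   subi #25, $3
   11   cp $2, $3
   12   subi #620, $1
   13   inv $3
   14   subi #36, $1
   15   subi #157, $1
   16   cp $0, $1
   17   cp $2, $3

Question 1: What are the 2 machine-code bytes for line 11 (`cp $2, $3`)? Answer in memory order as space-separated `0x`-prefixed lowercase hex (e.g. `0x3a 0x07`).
11. cp fields op=0x1:4|rd=3:2|rs=2:2|pad=0:8 → word 1e00h → 00 1e

0x00 0x1e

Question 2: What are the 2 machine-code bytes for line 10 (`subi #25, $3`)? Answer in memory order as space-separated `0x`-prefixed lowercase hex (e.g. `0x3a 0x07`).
0x19 0xac

line 10 (subi): pack op=0xa:4|rd=3:2|imm=25:10 = 0xac19; little→ 19 ac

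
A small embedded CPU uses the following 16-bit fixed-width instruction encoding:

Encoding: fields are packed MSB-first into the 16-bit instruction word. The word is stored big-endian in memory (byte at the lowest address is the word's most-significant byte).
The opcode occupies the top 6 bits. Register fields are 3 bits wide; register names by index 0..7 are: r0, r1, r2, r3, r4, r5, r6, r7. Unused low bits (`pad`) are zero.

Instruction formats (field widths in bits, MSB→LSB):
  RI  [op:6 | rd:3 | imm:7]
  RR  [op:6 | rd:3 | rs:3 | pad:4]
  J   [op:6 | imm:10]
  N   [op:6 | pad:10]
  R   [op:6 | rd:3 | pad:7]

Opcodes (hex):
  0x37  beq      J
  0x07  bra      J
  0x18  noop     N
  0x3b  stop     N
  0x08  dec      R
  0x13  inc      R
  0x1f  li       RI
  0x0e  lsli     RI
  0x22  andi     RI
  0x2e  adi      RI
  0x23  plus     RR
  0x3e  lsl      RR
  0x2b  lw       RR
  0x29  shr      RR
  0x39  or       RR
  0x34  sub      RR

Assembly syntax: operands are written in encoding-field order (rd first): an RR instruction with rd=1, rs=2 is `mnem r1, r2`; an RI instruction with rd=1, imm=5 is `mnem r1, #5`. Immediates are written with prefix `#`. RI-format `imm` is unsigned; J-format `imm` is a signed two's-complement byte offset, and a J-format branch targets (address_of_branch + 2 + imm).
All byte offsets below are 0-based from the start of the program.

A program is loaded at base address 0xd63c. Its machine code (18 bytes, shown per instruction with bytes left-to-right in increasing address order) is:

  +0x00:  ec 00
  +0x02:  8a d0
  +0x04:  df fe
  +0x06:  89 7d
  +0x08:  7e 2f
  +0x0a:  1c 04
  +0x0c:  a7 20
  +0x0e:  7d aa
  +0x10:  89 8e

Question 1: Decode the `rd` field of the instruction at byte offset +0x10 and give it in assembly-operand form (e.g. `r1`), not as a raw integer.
+0x10: 89 8e ⇒ word 0x898e (big)
  op=0x898e>>10=0x22 ⇒ andi (RI)
  [9:7] rd=3 = r3
  [6:0] imm=14 = #14

r3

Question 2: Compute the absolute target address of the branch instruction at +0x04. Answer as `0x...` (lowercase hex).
off 0x04: read df fe as big → 0xdffe
  op=0xdffe>>10=0x37 ⇒ beq (J)
  imm@[9:0]=0x3fe (s10→-2) ⇒ #-2
  target = base 0xd63c + off 0x04 + 2 + imm -2 = 0xd640

0xd640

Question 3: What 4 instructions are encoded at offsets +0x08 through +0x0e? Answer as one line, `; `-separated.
[08] 7e 2f → 0x7e2f
  top 6b → 0x1f → li [RI]
  rd: (w>>7)&0x7=0x4 → r4
  imm: (w>>0)&0x7f=0x2f → #47
[0a] 1c 04 → 0x1c04
  top 6b → 0x7 → bra [J]
  imm: (w>>0)&0x3ff=0x4 → #4
[0c] a7 20 → 0xa720
  top 6b → 0x29 → shr [RR]
  rd: (w>>7)&0x7=0x6 → r6
  rs: (w>>4)&0x7=0x2 → r2
[0e] 7d aa → 0x7daa
  top 6b → 0x1f → li [RI]
  rd: (w>>7)&0x7=0x3 → r3
  imm: (w>>0)&0x7f=0x2a → #42

li r4, #47; bra #4; shr r6, r2; li r3, #42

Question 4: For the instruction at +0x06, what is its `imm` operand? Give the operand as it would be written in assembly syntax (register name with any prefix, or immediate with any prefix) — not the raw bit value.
#125

off 0x06: read 89 7d as big → 0x897d
  opcode bits[15:10]=0x22: andi/RI
  [9:7] rd=2 = r2
  [6:0] imm=125 = #125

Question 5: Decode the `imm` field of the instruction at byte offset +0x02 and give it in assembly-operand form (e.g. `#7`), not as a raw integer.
#80

@+02  big-endian(8a d0) = 0x8ad0
  op=0x8ad0>>10=0x22 ⇒ andi (RI)
  rd: (w>>7)&0x7=0x5 → r5
  imm: (w>>0)&0x7f=0x50 → #80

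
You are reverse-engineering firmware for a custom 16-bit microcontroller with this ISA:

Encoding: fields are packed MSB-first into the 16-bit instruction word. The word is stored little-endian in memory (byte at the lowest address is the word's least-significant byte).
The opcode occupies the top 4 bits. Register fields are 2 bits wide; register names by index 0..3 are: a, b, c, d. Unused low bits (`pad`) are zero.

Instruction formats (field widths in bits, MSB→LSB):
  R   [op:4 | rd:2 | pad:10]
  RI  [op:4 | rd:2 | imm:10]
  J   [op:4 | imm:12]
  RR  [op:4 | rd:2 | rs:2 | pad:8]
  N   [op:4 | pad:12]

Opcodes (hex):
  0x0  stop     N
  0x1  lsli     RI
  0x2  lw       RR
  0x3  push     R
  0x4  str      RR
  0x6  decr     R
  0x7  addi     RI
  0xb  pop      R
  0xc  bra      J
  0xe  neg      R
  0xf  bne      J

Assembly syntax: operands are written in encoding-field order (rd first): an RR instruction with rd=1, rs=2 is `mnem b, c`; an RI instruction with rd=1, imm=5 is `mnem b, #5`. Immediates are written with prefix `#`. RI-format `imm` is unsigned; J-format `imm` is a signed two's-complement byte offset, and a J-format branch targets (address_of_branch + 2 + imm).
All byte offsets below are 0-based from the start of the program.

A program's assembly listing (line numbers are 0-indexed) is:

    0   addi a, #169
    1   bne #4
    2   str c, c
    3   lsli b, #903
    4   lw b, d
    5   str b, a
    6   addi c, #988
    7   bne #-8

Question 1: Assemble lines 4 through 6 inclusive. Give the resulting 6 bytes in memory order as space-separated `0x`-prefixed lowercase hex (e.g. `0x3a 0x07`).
L4: lw op=0x2:4|rd=1:2|rs=3:2|pad=0:8 ⇒ 0x2700 ⇒ little 00 27
L5: str op=0x4:4|rd=1:2|rs=0:2|pad=0:8 ⇒ 0x4400 ⇒ little 00 44
L6: addi op=0x7:4|rd=2:2|imm=988:10 ⇒ 0x7bdc ⇒ little dc 7b

0x00 0x27 0x00 0x44 0xdc 0x7b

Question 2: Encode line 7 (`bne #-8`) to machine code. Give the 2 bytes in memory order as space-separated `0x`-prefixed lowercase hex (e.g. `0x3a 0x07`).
line 7 (bne): pack op=0xf:4|imm=-8:12 = 0xfff8; little→ f8 ff

0xf8 0xff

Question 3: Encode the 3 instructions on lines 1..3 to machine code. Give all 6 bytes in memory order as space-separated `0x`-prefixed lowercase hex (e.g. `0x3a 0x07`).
L1: bne op=0xf:4|imm=4:12 ⇒ 0xf004 ⇒ little 04 f0
L2: str op=0x4:4|rd=2:2|rs=2:2|pad=0:8 ⇒ 0x4a00 ⇒ little 00 4a
L3: lsli op=0x1:4|rd=1:2|imm=903:10 ⇒ 0x1787 ⇒ little 87 17

0x04 0xf0 0x00 0x4a 0x87 0x17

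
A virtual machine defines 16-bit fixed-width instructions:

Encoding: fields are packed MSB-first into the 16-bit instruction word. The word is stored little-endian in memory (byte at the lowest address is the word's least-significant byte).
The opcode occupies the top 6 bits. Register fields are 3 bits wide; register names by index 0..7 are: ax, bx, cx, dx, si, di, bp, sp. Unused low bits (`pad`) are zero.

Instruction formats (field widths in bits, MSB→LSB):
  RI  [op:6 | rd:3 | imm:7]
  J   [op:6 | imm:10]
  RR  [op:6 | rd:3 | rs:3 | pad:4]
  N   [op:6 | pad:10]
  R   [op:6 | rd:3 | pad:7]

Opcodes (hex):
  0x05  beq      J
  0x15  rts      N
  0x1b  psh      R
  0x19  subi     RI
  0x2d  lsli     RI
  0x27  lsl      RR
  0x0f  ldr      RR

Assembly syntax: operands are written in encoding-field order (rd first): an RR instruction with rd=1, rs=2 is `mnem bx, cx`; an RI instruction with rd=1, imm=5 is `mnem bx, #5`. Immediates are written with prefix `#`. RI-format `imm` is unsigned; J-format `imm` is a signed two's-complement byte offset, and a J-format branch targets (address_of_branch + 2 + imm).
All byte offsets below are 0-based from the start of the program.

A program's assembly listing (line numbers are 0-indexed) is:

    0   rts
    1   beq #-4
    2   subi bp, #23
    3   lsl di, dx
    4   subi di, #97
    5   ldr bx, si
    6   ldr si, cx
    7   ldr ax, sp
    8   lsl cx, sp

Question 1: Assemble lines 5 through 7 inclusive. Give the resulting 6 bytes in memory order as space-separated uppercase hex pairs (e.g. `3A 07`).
C0 3C 20 3E 70 3C

5. ldr fields op=0xf:6|rd=1:3|rs=4:3|pad=0:4 → word 3cc0h → c0 3c
6. ldr fields op=0xf:6|rd=4:3|rs=2:3|pad=0:4 → word 3e20h → 20 3e
7. ldr fields op=0xf:6|rd=0:3|rs=7:3|pad=0:4 → word 3c70h → 70 3c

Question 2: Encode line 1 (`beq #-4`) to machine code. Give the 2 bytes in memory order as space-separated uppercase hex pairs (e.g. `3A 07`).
1. beq fields op=0x5:6|imm=-4:10 → word 17fch → fc 17

FC 17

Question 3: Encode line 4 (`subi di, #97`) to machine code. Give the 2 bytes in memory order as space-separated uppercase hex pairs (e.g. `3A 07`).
L4: subi op=0x19:6|rd=5:3|imm=97:7 ⇒ 0x66e1 ⇒ little e1 66

E1 66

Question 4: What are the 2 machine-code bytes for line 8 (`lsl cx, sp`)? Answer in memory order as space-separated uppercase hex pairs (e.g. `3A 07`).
70 9D

L8: lsl op=0x27:6|rd=2:3|rs=7:3|pad=0:4 ⇒ 0x9d70 ⇒ little 70 9d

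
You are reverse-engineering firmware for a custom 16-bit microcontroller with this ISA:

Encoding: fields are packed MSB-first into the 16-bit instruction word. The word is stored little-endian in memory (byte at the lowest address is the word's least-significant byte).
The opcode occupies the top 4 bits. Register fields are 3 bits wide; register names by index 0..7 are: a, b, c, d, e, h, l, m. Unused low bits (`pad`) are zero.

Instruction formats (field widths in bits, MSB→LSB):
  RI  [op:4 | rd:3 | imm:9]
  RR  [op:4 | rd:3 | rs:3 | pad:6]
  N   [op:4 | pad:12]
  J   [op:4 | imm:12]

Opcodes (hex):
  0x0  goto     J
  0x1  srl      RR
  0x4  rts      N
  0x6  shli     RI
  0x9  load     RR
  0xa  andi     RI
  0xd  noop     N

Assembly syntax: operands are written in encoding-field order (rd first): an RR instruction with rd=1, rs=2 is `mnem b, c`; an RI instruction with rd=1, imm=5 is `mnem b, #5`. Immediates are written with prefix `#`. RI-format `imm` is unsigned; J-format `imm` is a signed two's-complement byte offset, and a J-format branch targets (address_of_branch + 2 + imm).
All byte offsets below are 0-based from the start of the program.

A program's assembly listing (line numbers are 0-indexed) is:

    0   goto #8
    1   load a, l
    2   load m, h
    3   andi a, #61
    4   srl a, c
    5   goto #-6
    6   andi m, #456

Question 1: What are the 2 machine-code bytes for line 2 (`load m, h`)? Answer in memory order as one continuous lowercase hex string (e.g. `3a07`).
L2: load op=0x9:4|rd=7:3|rs=5:3|pad=0:6 ⇒ 0x9f40 ⇒ little 40 9f

409f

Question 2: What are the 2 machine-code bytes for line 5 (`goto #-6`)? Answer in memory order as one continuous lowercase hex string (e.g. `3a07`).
fa0f

5. goto fields op=0x0:4|imm=-6:12 → word 0ffah → fa 0f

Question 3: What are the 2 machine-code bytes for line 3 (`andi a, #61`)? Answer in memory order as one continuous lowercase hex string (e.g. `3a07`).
L3: andi op=0xa:4|rd=0:3|imm=61:9 ⇒ 0xa03d ⇒ little 3d a0

3da0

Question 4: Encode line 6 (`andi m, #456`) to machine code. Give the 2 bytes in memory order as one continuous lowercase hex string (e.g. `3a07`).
c8af

6. andi fields op=0xa:4|rd=7:3|imm=456:9 → word afc8h → c8 af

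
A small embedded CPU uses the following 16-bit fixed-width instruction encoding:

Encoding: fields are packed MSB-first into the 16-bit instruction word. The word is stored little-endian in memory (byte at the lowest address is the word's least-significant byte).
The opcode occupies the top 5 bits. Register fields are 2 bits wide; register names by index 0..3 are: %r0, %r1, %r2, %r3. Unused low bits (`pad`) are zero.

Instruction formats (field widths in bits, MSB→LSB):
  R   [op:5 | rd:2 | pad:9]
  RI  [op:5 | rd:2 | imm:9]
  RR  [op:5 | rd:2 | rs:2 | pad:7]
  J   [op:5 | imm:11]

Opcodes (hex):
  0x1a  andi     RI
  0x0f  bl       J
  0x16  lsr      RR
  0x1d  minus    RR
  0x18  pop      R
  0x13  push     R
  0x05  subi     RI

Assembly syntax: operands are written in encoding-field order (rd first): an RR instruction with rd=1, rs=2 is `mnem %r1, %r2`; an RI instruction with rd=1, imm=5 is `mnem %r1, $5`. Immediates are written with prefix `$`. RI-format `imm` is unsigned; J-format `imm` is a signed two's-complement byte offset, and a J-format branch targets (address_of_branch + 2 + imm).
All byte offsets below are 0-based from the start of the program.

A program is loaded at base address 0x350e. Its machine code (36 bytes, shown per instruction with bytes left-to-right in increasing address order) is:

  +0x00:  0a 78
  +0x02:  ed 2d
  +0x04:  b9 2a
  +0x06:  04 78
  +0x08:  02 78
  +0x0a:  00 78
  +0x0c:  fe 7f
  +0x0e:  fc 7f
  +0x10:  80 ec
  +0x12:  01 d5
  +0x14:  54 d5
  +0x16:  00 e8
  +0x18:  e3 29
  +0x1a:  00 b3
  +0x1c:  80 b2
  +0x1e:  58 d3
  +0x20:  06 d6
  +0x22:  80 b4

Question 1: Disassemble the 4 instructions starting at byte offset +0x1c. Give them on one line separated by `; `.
lsr %r1, %r1; andi %r1, $344; andi %r3, $6; lsr %r2, %r1

[1c] 80 b2 → 0xb280
  opcode bits[15:11]=0x16: lsr/RR
  [10:9] rd=1 = %r1
  [8:7] rs=1 = %r1
[1e] 58 d3 → 0xd358
  opcode bits[15:11]=0x1a: andi/RI
  [10:9] rd=1 = %r1
  [8:0] imm=344 = $344
[20] 06 d6 → 0xd606
  opcode bits[15:11]=0x1a: andi/RI
  [10:9] rd=3 = %r3
  [8:0] imm=6 = $6
[22] 80 b4 → 0xb480
  opcode bits[15:11]=0x16: lsr/RR
  [10:9] rd=2 = %r2
  [8:7] rs=1 = %r1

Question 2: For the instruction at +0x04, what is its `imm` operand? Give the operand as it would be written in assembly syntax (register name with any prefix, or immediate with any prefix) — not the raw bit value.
@+04  little-endian(b9 2a) = 0x2ab9
  op=0x2ab9>>11=0x5 ⇒ subi (RI)
  rd: (w>>9)&0x3=0x1 → %r1
  imm: (w>>0)&0x1ff=0xb9 → $185

$185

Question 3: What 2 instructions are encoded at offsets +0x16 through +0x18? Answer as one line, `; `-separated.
minus %r0, %r0; subi %r0, $483

[16] 00 e8 → 0xe800
  op=0xe800>>11=0x1d ⇒ minus (RR)
  rd: (w>>9)&0x3=0x0 → %r0
  rs: (w>>7)&0x3=0x0 → %r0
[18] e3 29 → 0x29e3
  op=0x29e3>>11=0x5 ⇒ subi (RI)
  rd: (w>>9)&0x3=0x0 → %r0
  imm: (w>>0)&0x1ff=0x1e3 → $483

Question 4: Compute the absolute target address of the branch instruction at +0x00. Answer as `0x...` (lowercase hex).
0x351a

+0x00: 0a 78 ⇒ word 0x780a (little)
  opcode bits[15:11]=0xf: bl/J
  [10:0] imm=10 = $10
  target = base 0x350e + off 0x00 + 2 + imm 10 = 0x351a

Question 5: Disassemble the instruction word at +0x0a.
bl $0

@+0a  little-endian(00 78) = 0x7800
  top 5b → 0xf → bl [J]
  imm: (w>>0)&0x7ff=0x0 → $0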